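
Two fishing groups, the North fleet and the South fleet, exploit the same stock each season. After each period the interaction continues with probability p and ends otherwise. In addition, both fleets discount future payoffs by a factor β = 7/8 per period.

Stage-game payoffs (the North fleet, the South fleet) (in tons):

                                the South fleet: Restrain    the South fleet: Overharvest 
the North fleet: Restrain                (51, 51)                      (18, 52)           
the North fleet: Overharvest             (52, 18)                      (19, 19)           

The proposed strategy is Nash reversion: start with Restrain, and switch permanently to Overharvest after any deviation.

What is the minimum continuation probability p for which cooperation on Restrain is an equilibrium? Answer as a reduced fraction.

8/231

With continuation probability p and discount β, the effective per-period discount factor is βp.
Grim-trigger IC: βp ≥ (52−51)/(52−19) = 1/33.
So p ≥ (1/33)/(7/8) = 8/231.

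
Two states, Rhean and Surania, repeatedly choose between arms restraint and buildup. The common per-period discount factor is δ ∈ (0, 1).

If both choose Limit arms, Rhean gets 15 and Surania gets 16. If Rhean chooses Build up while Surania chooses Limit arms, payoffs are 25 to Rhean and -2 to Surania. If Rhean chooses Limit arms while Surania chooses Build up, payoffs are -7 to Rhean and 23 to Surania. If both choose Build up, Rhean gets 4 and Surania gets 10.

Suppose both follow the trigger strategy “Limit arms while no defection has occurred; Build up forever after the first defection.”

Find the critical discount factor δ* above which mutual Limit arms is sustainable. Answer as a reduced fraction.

7/13

Rhean: cooperation gives 15 each period; deviation gives 25 once then 4 forever.
  15/(1−δ) ≥ 25 + 4δ/(1−δ) ⇒ δ ≥ 10/21.
Surania: cooperation gives 16 each period; deviation gives 23 once then 10 forever.
  δ ≥ 7/13.
Both must hold, so the binding constraint is Surania's: δ ≥ 7/13.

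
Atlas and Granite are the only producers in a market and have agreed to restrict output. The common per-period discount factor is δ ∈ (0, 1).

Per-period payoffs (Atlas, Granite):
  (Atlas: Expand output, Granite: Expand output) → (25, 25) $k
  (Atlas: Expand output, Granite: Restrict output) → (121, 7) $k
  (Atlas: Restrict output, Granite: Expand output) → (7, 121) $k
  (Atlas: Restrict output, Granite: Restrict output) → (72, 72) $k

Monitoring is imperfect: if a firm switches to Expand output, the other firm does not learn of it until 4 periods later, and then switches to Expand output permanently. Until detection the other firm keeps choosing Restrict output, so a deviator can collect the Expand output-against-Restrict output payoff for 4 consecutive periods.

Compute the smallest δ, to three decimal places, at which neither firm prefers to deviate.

Deviating for the 4 undetected periods gains 121−72 = 49 per period over cooperation, then loses 72−25 = 47 per period forever once punishment starts.
Gain: 49(1 + δ + … + δ^3); loss: 47·δ^4/(1−δ).
No profitable deviation ⇔ 49(1−δ^4) ≤ 47·δ^4, i.e. δ^4 ≥ 49/(49+47) = 49/96.
Hence δ ≥ (49/96)^(1/4) ≈ 0.845.

0.845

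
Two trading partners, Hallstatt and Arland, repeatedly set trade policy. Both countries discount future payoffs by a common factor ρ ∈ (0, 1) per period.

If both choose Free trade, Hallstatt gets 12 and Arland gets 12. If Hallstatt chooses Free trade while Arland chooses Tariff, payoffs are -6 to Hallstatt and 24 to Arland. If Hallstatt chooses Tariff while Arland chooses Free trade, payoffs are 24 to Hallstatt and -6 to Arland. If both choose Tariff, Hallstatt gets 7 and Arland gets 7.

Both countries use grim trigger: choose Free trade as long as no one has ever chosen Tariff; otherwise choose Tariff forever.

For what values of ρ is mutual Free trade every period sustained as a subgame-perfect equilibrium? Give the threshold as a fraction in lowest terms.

One-period gain from deviating is 24 − 12 = 12. The loss is 12 − 7 = 5 in every subsequent period, with present value 5·ρ/(1−ρ).
Deviation is unprofitable when 5·ρ/(1−ρ) ≥ 12, i.e. ρ/(1−ρ) ≥ 12/5.
Equivalently ρ ≥ 12/(12+5) = 12/17.

12/17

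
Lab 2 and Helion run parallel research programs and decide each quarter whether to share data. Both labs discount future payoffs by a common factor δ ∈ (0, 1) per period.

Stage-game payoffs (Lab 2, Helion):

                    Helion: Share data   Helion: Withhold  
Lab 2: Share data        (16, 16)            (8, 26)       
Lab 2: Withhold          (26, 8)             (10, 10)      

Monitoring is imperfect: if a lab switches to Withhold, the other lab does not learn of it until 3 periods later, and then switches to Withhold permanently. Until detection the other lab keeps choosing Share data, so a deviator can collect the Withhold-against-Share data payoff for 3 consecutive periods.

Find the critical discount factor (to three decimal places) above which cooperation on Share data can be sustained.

0.855

A deviator earns 26 for 3 periods, then 10 forever; cooperating earns 16 forever. Multiplying the IC by (1−δ):
16 ≥ 26(1−δ^3) + 10δ^3, so 16·δ^3 ≥ 10 and δ^3 ≥ 5/8.
δ ≥ (5/8)^(1/3) ≈ 0.855.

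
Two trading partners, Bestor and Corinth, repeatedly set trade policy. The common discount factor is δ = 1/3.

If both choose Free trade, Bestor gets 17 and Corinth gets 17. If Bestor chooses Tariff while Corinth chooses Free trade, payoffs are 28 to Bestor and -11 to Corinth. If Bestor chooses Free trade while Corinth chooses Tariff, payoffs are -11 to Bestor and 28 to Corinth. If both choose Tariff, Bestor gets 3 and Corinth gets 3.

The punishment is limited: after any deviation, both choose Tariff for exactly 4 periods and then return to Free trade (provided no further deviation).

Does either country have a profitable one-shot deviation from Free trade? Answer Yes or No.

Yes

A one-shot deviation gives 28 now, then 3 for 4 periods, then back to 17.
Gain from deviating: (28−17) today; loss: (17−3) in each of the next 4 periods.
No-deviation condition: (17−3)(δ+…+δ^4) ≥ 28−17, i.e. δ+…+δ^4 ≥ 11/14.
At δ = 1/3: δ+…+δ^4 = 0.4938 < 0.7857.
So cooperation is not sustainable.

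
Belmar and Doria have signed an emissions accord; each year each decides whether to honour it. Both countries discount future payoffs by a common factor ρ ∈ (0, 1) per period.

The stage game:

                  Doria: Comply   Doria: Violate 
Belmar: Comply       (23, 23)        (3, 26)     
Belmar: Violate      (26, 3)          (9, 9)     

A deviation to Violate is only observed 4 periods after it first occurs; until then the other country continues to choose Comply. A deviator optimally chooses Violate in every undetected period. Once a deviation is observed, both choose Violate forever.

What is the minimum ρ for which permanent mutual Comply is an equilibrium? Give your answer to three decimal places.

A deviator earns 26 for 4 periods, then 9 forever; cooperating earns 23 forever. Multiplying the IC by (1−ρ):
23 ≥ 26(1−ρ^4) + 9ρ^4, so 17·ρ^4 ≥ 3 and ρ^4 ≥ 3/17.
ρ ≥ (3/17)^(1/4) ≈ 0.648.

0.648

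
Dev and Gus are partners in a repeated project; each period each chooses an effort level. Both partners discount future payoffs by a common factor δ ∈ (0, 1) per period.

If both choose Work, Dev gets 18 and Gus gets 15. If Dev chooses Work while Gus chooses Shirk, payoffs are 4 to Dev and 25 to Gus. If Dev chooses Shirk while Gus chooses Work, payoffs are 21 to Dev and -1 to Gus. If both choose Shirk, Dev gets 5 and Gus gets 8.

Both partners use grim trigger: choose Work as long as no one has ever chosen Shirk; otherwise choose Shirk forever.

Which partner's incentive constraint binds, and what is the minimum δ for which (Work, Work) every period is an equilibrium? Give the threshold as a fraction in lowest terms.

Dev's threshold: (21−18)/(21−5) = 3/16.
Gus's threshold: (25−15)/(25−8) = 10/17.
3/16 < 10/17, so Gus binds and δ* = 10/17.

Gus; δ ≥ 10/17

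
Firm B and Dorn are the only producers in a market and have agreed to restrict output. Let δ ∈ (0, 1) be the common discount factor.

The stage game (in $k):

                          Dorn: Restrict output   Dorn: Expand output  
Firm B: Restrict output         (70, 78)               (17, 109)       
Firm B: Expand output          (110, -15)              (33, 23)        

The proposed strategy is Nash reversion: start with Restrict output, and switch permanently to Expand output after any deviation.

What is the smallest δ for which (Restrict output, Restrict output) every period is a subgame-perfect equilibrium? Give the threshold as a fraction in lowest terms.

40/77

For Firm B: deviation gain 110−70 = 40, per-period punishment loss 70−33 = 37. IC gives δ ≥ 40/77.
For Dorn: gain 31, loss 55 per period, so δ ≥ 31/86.
The tighter constraint is Firm B's, so cooperation needs δ ≥ 40/77.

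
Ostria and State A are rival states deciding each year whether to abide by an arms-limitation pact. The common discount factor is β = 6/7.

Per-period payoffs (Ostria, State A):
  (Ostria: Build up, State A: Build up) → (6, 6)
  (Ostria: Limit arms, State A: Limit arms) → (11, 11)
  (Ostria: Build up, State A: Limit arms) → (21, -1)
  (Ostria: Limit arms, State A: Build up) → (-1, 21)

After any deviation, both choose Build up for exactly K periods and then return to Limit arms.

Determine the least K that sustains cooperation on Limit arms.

3

Need Σ_{k=1}^{K} β^k ≥ (21−11)/(11−6) = 2.0000 at β = 6/7.
At K = 2 the sum is 1.5918 < 2.0000; at K = 3 it is 2.2216 ≥ 2.0000.
So the minimum punishment length is K = 3.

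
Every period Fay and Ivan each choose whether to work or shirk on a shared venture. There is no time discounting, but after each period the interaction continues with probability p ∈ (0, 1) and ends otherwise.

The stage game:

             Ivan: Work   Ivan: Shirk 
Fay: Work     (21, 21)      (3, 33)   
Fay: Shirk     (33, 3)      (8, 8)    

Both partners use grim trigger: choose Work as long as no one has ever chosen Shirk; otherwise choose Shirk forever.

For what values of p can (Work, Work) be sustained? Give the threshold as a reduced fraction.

Expected cooperation value is 21 + p·21 + p²·21 + … = 21/(1−p); deviation gives 33 + p·8/(1−p).
21 ≥ 33(1−p) + 8p ⇒ 25p ≥ 12 ⇒ p ≥ 12/25.

12/25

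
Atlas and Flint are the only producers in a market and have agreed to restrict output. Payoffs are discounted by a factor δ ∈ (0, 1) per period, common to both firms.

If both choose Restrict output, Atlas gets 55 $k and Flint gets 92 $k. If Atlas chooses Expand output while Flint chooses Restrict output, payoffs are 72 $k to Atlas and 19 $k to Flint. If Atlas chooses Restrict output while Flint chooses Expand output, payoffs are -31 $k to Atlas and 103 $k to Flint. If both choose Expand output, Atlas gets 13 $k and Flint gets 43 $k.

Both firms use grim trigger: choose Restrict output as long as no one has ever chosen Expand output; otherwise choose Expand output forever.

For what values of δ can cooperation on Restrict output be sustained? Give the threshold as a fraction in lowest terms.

For Atlas: deviation gain 72−55 = 17, per-period punishment loss 55−13 = 42. IC gives δ ≥ 17/59.
For Flint: gain 11, loss 49 per period, so δ ≥ 11/60.
The tighter constraint is Atlas's, so cooperation needs δ ≥ 17/59.

17/59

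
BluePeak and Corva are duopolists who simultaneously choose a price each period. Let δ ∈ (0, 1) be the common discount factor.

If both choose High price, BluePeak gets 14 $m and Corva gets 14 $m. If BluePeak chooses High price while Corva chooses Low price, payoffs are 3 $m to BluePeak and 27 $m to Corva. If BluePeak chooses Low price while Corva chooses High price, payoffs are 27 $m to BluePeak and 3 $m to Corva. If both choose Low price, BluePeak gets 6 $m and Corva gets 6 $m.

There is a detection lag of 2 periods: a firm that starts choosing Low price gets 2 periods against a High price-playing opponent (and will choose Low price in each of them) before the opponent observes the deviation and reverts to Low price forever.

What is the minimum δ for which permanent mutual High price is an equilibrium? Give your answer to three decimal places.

0.787

The best deviation is to choose Low price for all 2 undetected periods, earning 27 each, then 6 forever once detected.
Deviation value: 27(1−δ^2)/(1−δ) + 6δ^2/(1−δ); cooperation value: 14/(1−δ).
IC: 14 ≥ 27(1−δ^2) + 6δ^2 = 27 − 21δ^2.
So δ^2 ≥ 13/21, giving δ ≥ (13/21)^(1/2) ≈ 0.787.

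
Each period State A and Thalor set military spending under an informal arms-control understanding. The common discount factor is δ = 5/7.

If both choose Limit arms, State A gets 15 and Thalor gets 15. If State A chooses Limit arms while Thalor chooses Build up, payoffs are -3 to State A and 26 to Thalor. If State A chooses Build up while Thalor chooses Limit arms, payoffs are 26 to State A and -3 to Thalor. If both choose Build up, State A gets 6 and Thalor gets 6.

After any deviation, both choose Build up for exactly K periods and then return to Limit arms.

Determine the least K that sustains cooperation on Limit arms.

2

Need Σ_{k=1}^{K} δ^k ≥ (26−15)/(15−6) = 1.2222 at δ = 5/7.
At K = 1 the sum is 0.7143 < 1.2222; at K = 2 it is 1.2245 ≥ 1.2222.
So the minimum punishment length is K = 2.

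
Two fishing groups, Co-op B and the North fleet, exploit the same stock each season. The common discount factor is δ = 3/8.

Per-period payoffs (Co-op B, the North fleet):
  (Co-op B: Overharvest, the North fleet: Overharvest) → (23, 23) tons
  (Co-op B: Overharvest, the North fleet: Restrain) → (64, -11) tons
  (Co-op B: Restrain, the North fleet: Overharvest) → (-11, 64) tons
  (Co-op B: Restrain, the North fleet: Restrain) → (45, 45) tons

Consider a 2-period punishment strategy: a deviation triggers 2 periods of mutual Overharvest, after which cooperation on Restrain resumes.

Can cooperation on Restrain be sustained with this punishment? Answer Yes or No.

Comparing payoff streams over the 3 periods until play realigns: cooperate → 45(1+δ+…+δ^2); deviate → 64 + 23(δ+…+δ^2).
Cooperation is sustained iff (45−23)(δ+…+δ^2) ≥ 64−45.
δ+…+δ^2 = 3/8·(1−(3/8)^2)/(1−3/8) = 0.5156, and (64−45)/(45−23) = 0.8636.
0.5156 < 0.8636, so cooperation is not sustainable.

No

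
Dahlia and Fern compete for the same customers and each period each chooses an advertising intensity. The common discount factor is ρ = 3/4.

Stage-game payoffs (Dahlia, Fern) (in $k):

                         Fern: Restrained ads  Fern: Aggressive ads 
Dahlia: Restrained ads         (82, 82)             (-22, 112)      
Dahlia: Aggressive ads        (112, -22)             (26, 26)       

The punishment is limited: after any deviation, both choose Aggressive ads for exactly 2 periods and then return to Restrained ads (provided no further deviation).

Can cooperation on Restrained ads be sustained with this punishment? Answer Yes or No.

Comparing payoff streams over the 3 periods until play realigns: cooperate → 82(1+ρ+…+ρ^2); deviate → 112 + 26(ρ+…+ρ^2).
Cooperation is sustained iff (82−26)(ρ+…+ρ^2) ≥ 112−82.
ρ+…+ρ^2 = 3/4·(1−(3/4)^2)/(1−3/4) = 1.3125, and (112−82)/(82−26) = 0.5357.
1.3125 ≥ 0.5357, so cooperation is sustainable.

Yes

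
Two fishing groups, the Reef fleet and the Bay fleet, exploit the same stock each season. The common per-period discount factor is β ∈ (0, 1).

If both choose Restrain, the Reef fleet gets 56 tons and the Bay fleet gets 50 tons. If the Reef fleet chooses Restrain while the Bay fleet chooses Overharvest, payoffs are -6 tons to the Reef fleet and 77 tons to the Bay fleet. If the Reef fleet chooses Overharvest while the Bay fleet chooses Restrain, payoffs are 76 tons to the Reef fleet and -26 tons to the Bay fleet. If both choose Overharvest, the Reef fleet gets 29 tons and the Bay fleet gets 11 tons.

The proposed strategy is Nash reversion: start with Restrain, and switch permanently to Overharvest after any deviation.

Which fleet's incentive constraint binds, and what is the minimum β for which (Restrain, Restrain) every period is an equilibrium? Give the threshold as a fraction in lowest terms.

the Reef fleet; β ≥ 20/47

the Reef fleet's threshold: (76−56)/(76−29) = 20/47.
the Bay fleet's threshold: (77−50)/(77−11) = 9/22.
20/47 > 9/22, so the Reef fleet binds and β* = 20/47.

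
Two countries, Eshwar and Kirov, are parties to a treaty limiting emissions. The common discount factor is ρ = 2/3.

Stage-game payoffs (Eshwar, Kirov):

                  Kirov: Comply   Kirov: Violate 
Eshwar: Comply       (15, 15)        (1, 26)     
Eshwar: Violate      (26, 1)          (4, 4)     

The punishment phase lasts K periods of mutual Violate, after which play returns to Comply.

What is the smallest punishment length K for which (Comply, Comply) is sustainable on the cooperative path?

Need Σ_{k=1}^{K} ρ^k ≥ (26−15)/(15−4) = 1.0000 at ρ = 2/3.
At K = 1 the sum is 0.6667 < 1.0000; at K = 2 it is 1.1111 ≥ 1.0000.
So the minimum punishment length is K = 2.

2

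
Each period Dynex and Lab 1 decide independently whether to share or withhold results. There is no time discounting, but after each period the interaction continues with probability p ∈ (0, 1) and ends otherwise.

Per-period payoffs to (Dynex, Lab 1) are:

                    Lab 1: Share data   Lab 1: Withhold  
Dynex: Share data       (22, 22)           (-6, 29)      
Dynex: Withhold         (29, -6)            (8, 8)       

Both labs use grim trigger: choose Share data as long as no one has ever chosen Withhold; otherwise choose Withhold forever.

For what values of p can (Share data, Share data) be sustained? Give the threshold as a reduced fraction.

1/3

With no time discounting, the continuation probability p plays the role of the discount factor.
Grim-trigger IC: 22/(1−p) ≥ 29 + 8p/(1−p) ⇒ p ≥ (29−22)/(29−8) = 1/3.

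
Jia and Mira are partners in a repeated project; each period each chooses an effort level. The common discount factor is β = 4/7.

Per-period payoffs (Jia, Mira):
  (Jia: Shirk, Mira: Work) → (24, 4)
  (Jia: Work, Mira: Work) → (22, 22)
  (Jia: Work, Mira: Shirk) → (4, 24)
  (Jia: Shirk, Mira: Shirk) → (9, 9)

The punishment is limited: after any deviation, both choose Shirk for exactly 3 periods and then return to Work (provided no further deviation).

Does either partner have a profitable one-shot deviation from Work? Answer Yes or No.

IC: β+…+β^3 ≥ (24−22)/(22−9) = 2/13.
At β = 4/7: partial sum = 1.0845 ≥ 0.1538. Cooperation sustainable.

No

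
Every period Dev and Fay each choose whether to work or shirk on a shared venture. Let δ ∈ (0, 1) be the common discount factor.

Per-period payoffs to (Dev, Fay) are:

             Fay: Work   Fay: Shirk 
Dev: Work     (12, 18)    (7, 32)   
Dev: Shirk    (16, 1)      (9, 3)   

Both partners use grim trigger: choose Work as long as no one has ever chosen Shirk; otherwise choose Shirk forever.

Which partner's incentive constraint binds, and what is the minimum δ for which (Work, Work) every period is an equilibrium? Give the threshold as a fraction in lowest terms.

For Dev: deviation gain 16−12 = 4, per-period punishment loss 12−9 = 3. IC gives δ ≥ 4/7.
For Fay: gain 14, loss 15 per period, so δ ≥ 14/29.
The tighter constraint is Dev's, so cooperation needs δ ≥ 4/7.

Dev; δ ≥ 4/7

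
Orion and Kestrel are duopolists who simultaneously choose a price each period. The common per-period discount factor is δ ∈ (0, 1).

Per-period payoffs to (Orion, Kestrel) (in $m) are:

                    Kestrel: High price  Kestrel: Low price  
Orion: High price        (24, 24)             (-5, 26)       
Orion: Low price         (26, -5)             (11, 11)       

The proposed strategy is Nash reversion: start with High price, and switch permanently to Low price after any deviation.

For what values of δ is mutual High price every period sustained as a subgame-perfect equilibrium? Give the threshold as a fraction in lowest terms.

2/15

One-period gain from deviating is 26 − 24 = 2. The loss is 24 − 11 = 13 in every subsequent period, with present value 13·δ/(1−δ).
Deviation is unprofitable when 13·δ/(1−δ) ≥ 2, i.e. δ/(1−δ) ≥ 2/13.
Equivalently δ ≥ 2/(2+13) = 2/15.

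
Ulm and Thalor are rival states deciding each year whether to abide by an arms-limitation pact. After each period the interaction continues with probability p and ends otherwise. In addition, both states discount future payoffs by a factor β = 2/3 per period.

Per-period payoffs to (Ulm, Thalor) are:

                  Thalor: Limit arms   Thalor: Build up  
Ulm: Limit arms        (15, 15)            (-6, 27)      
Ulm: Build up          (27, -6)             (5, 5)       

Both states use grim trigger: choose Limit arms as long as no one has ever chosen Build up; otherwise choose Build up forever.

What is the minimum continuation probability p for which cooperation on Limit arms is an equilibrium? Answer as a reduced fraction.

Expected continuation weight on next period's payoff is β·p = 2/3·p, which plays the role of the discount factor.
Cooperation requires 2/3·p ≥ (27−15)/(27−5) = 6/11, hence p ≥ 9/11.

9/11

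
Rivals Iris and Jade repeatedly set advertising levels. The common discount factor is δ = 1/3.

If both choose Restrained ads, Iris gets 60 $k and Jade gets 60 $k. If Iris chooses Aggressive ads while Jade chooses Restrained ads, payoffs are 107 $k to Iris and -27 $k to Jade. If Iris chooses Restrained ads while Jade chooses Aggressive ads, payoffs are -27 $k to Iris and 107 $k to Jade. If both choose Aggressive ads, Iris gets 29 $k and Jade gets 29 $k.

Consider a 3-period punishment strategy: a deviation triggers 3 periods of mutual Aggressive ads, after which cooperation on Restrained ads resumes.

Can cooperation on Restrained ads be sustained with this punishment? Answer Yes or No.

IC: δ+…+δ^3 ≥ (107−60)/(60−29) = 47/31.
At δ = 1/3: partial sum = 0.4815 < 1.5161. Cooperation not sustainable.

No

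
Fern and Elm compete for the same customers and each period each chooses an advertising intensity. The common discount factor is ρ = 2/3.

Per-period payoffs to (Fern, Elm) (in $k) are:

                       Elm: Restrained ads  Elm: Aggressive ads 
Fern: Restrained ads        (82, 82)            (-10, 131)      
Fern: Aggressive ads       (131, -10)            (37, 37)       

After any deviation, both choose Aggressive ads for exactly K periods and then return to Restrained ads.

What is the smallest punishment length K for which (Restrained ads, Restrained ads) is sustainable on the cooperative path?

2

Need Σ_{k=1}^{K} ρ^k ≥ (131−82)/(82−37) = 1.0889 at ρ = 2/3.
At K = 1 the sum is 0.6667 < 1.0889; at K = 2 it is 1.1111 ≥ 1.0889.
So the minimum punishment length is K = 2.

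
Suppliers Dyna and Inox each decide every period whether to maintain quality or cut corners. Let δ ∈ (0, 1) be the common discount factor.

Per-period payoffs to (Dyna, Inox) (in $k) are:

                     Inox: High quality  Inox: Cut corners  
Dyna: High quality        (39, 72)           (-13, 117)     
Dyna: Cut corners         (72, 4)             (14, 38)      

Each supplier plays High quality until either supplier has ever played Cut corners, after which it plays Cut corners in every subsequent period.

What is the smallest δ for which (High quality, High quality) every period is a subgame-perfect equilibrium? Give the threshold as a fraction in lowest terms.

45/79

For Dyna: deviation gain 72−39 = 33, per-period punishment loss 39−14 = 25. IC gives δ ≥ 33/58.
For Inox: gain 45, loss 34 per period, so δ ≥ 45/79.
The tighter constraint is Inox's, so cooperation needs δ ≥ 45/79.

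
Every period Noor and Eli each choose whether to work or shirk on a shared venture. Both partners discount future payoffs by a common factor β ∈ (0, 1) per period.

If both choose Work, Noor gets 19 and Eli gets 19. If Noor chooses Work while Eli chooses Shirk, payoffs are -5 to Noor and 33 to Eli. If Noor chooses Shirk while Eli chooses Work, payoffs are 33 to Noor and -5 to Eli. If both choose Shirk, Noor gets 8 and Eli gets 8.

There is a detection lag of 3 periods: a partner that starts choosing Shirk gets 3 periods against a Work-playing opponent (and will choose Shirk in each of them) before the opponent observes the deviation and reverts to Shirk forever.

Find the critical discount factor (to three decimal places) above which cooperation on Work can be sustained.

Deviating for the 3 undetected periods gains 33−19 = 14 per period over cooperation, then loses 19−8 = 11 per period forever once punishment starts.
Gain: 14(1 + β + … + β^2); loss: 11·β^3/(1−β).
No profitable deviation ⇔ 14(1−β^3) ≤ 11·β^3, i.e. β^3 ≥ 14/(14+11) = 14/25.
Hence β ≥ (14/25)^(1/3) ≈ 0.824.

0.824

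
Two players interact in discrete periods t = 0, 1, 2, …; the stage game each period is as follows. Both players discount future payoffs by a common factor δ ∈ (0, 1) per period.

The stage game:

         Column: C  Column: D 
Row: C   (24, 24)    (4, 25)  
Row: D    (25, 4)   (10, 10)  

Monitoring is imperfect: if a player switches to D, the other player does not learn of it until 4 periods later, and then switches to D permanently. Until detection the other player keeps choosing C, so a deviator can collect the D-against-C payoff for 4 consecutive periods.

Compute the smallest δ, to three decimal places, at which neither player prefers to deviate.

0.508

A deviator earns 25 for 4 periods, then 10 forever; cooperating earns 24 forever. Multiplying the IC by (1−δ):
24 ≥ 25(1−δ^4) + 10δ^4, so 15·δ^4 ≥ 1 and δ^4 ≥ 1/15.
δ ≥ (1/15)^(1/4) ≈ 0.508.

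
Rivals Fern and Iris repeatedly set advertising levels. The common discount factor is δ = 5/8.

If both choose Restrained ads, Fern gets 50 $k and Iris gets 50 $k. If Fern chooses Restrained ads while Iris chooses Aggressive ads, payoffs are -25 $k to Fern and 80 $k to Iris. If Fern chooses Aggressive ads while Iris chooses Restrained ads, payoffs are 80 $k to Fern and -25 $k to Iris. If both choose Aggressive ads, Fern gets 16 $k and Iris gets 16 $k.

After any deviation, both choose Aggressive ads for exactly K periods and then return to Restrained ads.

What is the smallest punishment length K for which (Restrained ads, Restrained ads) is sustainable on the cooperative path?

No profitable deviation requires (50−16)(δ+…+δ^K) ≥ 80−50, i.e. δ+…+δ^K ≥ 15/17 ≈ 0.8824.
With δ = 5/8, the partial sums are K=1: 0.6250, K=2: 1.0156.
K = 2 is the first length at which the sum reaches 0.8824.

2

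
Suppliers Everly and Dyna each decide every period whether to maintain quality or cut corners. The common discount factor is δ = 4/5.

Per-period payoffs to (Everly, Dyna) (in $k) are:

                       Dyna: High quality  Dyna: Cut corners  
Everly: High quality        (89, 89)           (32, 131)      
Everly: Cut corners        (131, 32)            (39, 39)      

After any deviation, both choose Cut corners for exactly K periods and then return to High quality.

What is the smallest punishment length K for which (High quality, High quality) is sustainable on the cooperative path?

2

Need Σ_{k=1}^{K} δ^k ≥ (131−89)/(89−39) = 0.8400 at δ = 4/5.
At K = 1 the sum is 0.8000 < 0.8400; at K = 2 it is 1.4400 ≥ 0.8400.
So the minimum punishment length is K = 2.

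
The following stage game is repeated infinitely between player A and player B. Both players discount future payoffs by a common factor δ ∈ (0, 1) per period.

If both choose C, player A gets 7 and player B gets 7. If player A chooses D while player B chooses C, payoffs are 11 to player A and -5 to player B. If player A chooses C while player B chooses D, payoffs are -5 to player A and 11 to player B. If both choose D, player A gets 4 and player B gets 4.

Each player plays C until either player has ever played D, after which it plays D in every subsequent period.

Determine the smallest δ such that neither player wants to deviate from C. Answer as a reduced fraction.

4/7

7/(1−δ) ≥ 11 + 4δ/(1−δ)
7 ≥ 11 − 7δ
δ ≥ 4/7.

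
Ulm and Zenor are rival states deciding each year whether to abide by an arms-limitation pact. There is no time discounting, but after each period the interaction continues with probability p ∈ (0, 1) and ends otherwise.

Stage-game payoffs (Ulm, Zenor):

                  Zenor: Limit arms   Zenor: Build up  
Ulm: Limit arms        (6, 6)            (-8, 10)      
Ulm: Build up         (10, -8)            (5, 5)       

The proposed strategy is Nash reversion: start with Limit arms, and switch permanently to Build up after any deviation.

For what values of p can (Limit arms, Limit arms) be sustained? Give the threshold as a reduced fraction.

Expected cooperation value is 6 + p·6 + p²·6 + … = 6/(1−p); deviation gives 10 + p·5/(1−p).
6 ≥ 10(1−p) + 5p ⇒ 5p ≥ 4 ⇒ p ≥ 4/5.

4/5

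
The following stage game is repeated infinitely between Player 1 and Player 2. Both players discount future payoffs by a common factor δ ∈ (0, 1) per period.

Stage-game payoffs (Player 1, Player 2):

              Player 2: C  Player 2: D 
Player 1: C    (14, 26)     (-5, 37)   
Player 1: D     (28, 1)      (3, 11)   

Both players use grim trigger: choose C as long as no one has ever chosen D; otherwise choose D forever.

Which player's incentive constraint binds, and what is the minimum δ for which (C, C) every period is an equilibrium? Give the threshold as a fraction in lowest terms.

Player 1's threshold: (28−14)/(28−3) = 14/25.
Player 2's threshold: (37−26)/(37−11) = 11/26.
14/25 > 11/26, so Player 1 binds and δ* = 14/25.

Player 1; δ ≥ 14/25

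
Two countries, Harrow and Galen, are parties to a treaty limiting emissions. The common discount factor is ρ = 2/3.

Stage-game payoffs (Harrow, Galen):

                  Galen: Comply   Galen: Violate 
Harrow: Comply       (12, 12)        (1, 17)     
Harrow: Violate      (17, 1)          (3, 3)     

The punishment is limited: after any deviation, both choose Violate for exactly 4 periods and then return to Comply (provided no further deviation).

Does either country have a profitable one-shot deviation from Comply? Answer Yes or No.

No

IC: ρ+…+ρ^4 ≥ (17−12)/(12−3) = 5/9.
At ρ = 2/3: partial sum = 1.6049 ≥ 0.5556. Cooperation sustainable.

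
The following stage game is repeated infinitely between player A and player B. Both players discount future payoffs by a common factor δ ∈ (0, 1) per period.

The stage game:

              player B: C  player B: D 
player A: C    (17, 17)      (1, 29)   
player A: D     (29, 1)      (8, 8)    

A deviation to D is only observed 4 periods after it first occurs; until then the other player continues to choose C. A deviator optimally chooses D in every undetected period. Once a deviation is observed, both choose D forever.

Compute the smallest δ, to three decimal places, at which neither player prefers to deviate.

Deviating for the 4 undetected periods gains 29−17 = 12 per period over cooperation, then loses 17−8 = 9 per period forever once punishment starts.
Gain: 12(1 + δ + … + δ^3); loss: 9·δ^4/(1−δ).
No profitable deviation ⇔ 12(1−δ^4) ≤ 9·δ^4, i.e. δ^4 ≥ 12/(12+9) = 4/7.
Hence δ ≥ (4/7)^(1/4) ≈ 0.869.

0.869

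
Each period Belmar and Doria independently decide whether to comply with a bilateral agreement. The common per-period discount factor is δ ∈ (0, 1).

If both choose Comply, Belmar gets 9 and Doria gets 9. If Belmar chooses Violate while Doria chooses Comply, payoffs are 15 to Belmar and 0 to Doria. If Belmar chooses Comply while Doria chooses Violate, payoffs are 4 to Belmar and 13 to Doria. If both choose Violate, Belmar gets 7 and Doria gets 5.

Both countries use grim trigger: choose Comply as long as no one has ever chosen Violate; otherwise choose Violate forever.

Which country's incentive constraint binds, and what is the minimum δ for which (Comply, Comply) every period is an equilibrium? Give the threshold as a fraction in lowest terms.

Belmar; δ ≥ 3/4

Belmar's threshold: (15−9)/(15−7) = 3/4.
Doria's threshold: (13−9)/(13−5) = 1/2.
3/4 > 1/2, so Belmar binds and δ* = 3/4.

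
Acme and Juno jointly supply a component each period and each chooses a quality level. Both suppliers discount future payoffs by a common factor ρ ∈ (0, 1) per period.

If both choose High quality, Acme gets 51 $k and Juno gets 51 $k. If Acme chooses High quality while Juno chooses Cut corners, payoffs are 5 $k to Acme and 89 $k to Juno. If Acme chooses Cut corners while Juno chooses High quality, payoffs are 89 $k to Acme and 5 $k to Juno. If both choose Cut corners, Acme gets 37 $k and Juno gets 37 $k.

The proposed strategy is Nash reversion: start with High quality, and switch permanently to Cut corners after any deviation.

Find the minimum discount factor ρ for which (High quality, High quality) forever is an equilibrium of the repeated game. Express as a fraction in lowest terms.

Cooperation forever yields 51 each period: 51/(1−ρ).
Deviating yields 89 once, then 37 forever: 89 + 37ρ/(1−ρ).
No profitable deviation requires 51/(1−ρ) ≥ 89 + 37ρ/(1−ρ).
Multiplying by (1−ρ): 51 ≥ 89(1−ρ) + 37ρ = 89 − 52ρ.
So 52ρ ≥ 38, i.e. ρ ≥ 38/52 = 19/26.

19/26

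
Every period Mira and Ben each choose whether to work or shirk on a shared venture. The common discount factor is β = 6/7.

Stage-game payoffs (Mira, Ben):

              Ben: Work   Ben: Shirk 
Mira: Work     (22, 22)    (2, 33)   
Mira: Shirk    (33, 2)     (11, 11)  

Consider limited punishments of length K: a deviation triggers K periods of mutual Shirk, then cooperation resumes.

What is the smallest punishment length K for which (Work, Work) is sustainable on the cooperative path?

Need Σ_{k=1}^{K} β^k ≥ (33−22)/(22−11) = 1.0000 at β = 6/7.
At K = 1 the sum is 0.8571 < 1.0000; at K = 2 it is 1.5918 ≥ 1.0000.
So the minimum punishment length is K = 2.

2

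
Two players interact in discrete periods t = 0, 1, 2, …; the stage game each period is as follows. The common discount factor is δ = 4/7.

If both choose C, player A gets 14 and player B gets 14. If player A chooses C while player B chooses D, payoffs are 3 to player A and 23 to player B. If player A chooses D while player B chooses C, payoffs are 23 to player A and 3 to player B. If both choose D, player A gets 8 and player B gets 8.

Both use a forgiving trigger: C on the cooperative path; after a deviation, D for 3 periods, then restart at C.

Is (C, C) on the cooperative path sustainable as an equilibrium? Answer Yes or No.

A one-shot deviation gives 23 now, then 8 for 3 periods, then back to 14.
Gain from deviating: (23−14) today; loss: (14−8) in each of the next 3 periods.
No-deviation condition: (14−8)(δ+…+δ^3) ≥ 23−14, i.e. δ+…+δ^3 ≥ 3/2.
At δ = 4/7: δ+…+δ^3 = 1.0845 < 1.5000.
So cooperation is not sustainable.

No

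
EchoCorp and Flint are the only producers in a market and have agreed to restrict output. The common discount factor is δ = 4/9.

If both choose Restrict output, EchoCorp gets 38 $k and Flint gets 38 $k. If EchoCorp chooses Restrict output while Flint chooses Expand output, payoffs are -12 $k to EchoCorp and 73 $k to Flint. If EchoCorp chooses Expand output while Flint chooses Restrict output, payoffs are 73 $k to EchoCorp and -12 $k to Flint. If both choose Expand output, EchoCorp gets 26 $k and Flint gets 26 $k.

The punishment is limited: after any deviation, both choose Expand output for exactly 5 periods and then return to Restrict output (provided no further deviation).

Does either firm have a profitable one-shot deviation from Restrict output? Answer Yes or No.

A one-shot deviation gives 73 now, then 26 for 5 periods, then back to 38.
Gain from deviating: (73−38) today; loss: (38−26) in each of the next 5 periods.
No-deviation condition: (38−26)(δ+…+δ^5) ≥ 73−38, i.e. δ+…+δ^5 ≥ 35/12.
At δ = 4/9: δ+…+δ^5 = 0.7861 < 2.9167.
So cooperation is not sustainable.

Yes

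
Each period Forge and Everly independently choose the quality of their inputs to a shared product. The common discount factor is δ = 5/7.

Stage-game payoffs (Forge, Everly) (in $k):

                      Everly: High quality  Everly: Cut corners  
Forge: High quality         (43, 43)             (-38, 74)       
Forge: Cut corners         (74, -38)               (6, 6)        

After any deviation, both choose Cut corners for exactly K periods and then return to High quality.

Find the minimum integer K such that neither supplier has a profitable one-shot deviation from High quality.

Need Σ_{k=1}^{K} δ^k ≥ (74−43)/(43−6) = 0.8378 at δ = 5/7.
At K = 1 the sum is 0.7143 < 0.8378; at K = 2 it is 1.2245 ≥ 0.8378.
So the minimum punishment length is K = 2.

2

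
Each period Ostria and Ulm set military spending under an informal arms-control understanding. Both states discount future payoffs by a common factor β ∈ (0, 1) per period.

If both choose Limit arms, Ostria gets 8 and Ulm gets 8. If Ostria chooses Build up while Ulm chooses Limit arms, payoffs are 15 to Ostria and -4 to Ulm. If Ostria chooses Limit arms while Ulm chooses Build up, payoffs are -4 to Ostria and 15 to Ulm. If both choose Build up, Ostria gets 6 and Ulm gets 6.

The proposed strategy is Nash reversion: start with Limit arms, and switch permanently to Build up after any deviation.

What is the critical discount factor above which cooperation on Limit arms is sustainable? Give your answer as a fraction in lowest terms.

8/(1−β) ≥ 15 + 6β/(1−β)
8 ≥ 15 − 9β
β ≥ 7/9.

7/9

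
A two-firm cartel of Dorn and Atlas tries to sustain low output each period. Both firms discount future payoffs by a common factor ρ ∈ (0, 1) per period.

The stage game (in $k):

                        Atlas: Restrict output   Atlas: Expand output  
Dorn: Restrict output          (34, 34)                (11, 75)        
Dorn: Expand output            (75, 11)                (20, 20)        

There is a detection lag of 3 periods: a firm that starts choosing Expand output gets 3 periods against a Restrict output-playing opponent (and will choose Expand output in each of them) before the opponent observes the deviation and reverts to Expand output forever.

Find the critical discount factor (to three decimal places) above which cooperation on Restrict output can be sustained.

0.907

A deviator earns 75 for 3 periods, then 20 forever; cooperating earns 34 forever. Multiplying the IC by (1−ρ):
34 ≥ 75(1−ρ^3) + 20ρ^3, so 55·ρ^3 ≥ 41 and ρ^3 ≥ 41/55.
ρ ≥ (41/55)^(1/3) ≈ 0.907.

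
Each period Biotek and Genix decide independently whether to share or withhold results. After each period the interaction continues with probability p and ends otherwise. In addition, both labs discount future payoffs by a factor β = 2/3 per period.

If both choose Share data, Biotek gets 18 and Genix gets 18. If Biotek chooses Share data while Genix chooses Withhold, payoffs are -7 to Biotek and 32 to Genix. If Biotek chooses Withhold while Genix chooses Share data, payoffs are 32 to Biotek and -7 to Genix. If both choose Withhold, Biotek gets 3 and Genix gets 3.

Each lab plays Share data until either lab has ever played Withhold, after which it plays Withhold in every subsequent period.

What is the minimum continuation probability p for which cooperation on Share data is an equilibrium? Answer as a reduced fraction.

Expected continuation weight on next period's payoff is β·p = 2/3·p, which plays the role of the discount factor.
Cooperation requires 2/3·p ≥ (32−18)/(32−3) = 14/29, hence p ≥ 21/29.

21/29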